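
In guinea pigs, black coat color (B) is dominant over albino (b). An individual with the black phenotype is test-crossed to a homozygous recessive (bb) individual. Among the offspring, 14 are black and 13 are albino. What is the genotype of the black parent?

Test cross: ? × bb
Offspring: 14 black, 13 albino — approximately 1:1.
A 1:1 ratio in a test cross indicates the unknown parent is heterozygous (Bb).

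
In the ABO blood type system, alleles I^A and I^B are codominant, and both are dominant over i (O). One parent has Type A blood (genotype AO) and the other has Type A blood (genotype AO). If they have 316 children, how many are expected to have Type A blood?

Cross: AO × AO
Possible offspring genotypes: 1 AA, 2 AO, 1 OO
Blood type counts: 3 Type A, 1 Type O
Probability of Type A: 3/4
Expected count = 3/4 × 316 = 237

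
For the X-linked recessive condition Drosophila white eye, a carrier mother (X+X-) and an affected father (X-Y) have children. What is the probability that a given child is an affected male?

Cross: X+X- × X-Y
Offspring: 1 X+X-, 1 X+Y, 1 X-X-, 1 X-Y
Probability of an affected male: 1/4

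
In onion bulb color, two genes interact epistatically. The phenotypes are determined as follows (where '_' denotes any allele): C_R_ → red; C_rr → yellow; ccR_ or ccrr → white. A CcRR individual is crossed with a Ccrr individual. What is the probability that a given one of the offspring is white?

Cross: CcRR × Ccrr — consider each gene separately:
C gene: Cc × Cc → 1 CC, 2 Cc, 1 cc → 3 C_ : 1 cc (out of 4)
R gene: RR × rr → 4 Rr → 4 R_ (out of 4)
Genotype classes (out of 4 × 4 = 16): C_R_ = 3×4 = 12; ccR_ = 1×4 = 4
Apply the phenotype rules: C_R_ (12) → red; ccR_ (4) → white
Phenotype counts (out of 16): 12 red, 4 white
white: 4 out of 16
Probability: 4/16 = 1/4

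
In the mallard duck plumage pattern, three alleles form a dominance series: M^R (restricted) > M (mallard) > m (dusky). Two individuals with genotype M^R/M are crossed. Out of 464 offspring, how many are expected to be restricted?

Cross: M^R/M × M^R/M
Allele dominance: M^R > M > m
Offspring genotypes: 1 M^R/M^R, 2 M^R/M, 1 M/M
Phenotype counts: 3 restricted, 1 mallard
restricted: 3 out of 4 → fraction 3/4
Expected count = 3/4 × 464 = 348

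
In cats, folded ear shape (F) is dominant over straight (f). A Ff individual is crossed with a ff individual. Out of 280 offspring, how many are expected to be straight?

Punnett square for Ff × ff:
Offspring genotypes: 2 Ff, 2 ff
folded: 2, straight: 2
straight: 2 out of 4 → fraction 1/2
Expected count = 1/2 × 280 = 140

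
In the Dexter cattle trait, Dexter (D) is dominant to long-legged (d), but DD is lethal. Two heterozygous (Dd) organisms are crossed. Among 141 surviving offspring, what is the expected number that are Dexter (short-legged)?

Cross: Dd × Dd
Punnett square offspring (before lethality): 1 DD, 2 Dd, 1 dd
The DD genotype is lethal (embryos die); surviving offspring: 2 Dd, 1 dd
Dexter (short-legged): 2 out of 3 → fraction 2/3
Expected count = 2/3 × 141 = 94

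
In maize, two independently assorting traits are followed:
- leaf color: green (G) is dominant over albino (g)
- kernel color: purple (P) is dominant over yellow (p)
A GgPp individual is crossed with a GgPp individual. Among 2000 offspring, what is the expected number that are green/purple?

Dihybrid cross GgPp × GgPp — consider each gene separately:
leaf color: Gg × Gg → 1 GG, 2 Gg, 1 gg → 3 G_ : 1 gg (out of 4)
kernel color: Pp × Pp → 1 PP, 2 Pp, 1 pp → 3 P_ : 1 pp (out of 4)
Combine (counts out of 4 × 4 = 16): green/purple (G_P_) = 3×3 = 9; green/yellow (G_pp) = 3×1 = 3; albino/purple (ggP_) = 1×3 = 3; albino/yellow (ggpp) = 1×1 = 1
Phenotype counts (out of 16): 9 green/purple, 3 green/yellow, 3 albino/purple, 1 albino/yellow
green/purple: 9 out of 16 → fraction 9/16
Expected count = 9/16 × 2000 = 1125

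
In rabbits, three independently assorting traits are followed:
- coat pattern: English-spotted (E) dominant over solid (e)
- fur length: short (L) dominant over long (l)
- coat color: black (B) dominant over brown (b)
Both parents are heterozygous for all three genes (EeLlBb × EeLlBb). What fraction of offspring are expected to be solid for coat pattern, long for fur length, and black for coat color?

Trihybrid cross: EeLlBb × EeLlBb
Each trait segregates independently with a 3:1 phenotypic ratio, so each gene contributes 3/4 (dominant) or 1/4 (recessive).
Target: solid (coat pattern), long (fur length), black (coat color)
Probability = product of independent per-trait probabilities
= 1/4 × 1/4 × 3/4 = 3/64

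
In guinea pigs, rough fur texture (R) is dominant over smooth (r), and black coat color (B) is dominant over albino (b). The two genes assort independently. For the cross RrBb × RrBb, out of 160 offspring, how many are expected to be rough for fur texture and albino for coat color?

Dihybrid cross RrBb × RrBb — consider each gene separately:
fur texture: Rr × Rr → 1 RR, 2 Rr, 1 rr → 3 R_ : 1 rr (out of 4)
coat color: Bb × Bb → 1 BB, 2 Bb, 1 bb → 3 B_ : 1 bb (out of 4)
Looking for: rough (R_) and albino (bb)
P(rough) = 3/4, P(albino) = 1/4
P(both) = 3/4 × 1/4 = 3/16
Expected count = 3/16 × 160 = 30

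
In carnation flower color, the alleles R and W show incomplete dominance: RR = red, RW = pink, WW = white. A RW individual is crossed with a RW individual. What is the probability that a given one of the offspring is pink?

Punnett square for RW × RW:
Offspring genotypes: 1 RR, 2 RW, 1 WW
Phenotype counts: 1 red, 2 pink, 1 white
pink: 2 out of 4
Probability: 2/4 = 1/2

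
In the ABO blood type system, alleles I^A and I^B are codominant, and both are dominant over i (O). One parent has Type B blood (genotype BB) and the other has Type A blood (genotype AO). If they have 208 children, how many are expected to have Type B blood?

Cross: BB × AO
Possible offspring genotypes: 2 AB, 2 BO
Blood type counts: 2 Type AB, 2 Type B
Probability of Type B: 2/4 = 1/2
Expected count = 1/2 × 208 = 104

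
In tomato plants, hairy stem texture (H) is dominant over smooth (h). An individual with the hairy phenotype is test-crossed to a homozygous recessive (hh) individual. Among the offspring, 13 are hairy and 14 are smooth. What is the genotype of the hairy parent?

Test cross: ? × hh
Offspring: 13 hairy, 14 smooth — approximately 1:1.
A 1:1 ratio in a test cross indicates the unknown parent is heterozygous (Hh).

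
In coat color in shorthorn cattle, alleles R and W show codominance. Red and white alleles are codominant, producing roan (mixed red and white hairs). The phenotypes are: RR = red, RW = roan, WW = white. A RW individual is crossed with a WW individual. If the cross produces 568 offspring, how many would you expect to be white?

Punnett square for RW × WW:
Offspring genotypes: 2 RW, 2 WW
Phenotype counts: 2 roan, 2 white
white: 2 out of 4 → fraction 1/2
Expected count = 1/2 × 568 = 284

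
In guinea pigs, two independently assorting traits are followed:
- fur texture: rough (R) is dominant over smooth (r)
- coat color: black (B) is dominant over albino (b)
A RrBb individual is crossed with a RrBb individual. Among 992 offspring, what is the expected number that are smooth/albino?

Dihybrid cross RrBb × RrBb — consider each gene separately:
fur texture: Rr × Rr → 1 RR, 2 Rr, 1 rr → 3 R_ : 1 rr (out of 4)
coat color: Bb × Bb → 1 BB, 2 Bb, 1 bb → 3 B_ : 1 bb (out of 4)
Combine (counts out of 4 × 4 = 16): rough/black (R_B_) = 3×3 = 9; rough/albino (R_bb) = 3×1 = 3; smooth/black (rrB_) = 1×3 = 3; smooth/albino (rrbb) = 1×1 = 1
Phenotype counts (out of 16): 9 rough/black, 3 rough/albino, 3 smooth/black, 1 smooth/albino
smooth/albino: 1 out of 16 → fraction 1/16
Expected count = 1/16 × 992 = 62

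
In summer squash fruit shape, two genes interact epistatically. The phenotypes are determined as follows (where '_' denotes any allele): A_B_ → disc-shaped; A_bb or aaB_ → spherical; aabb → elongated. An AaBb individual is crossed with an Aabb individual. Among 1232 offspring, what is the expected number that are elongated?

Cross: AaBb × Aabb — consider each gene separately:
A gene: Aa × Aa → 1 AA, 2 Aa, 1 aa → 3 A_ : 1 aa (out of 4)
B gene: Bb × bb → 2 Bb, 2 bb → 2 B_ : 2 bb (out of 4)
Genotype classes (out of 4 × 4 = 16): A_B_ = 3×2 = 6; A_bb = 3×2 = 6; aaB_ = 1×2 = 2; aabb = 1×2 = 2
Apply the phenotype rules: A_B_ (6) → disc-shaped; A_bb (6) + aaB_ (2) → spherical; aabb (2) → elongated
Phenotype counts (out of 16): 6 disc-shaped, 8 spherical, 2 elongated
elongated: 2 out of 16 → fraction 1/8
Expected count = 1/8 × 1232 = 154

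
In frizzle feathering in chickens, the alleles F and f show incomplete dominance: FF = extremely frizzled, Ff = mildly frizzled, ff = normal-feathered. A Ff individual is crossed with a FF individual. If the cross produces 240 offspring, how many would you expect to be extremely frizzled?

Punnett square for Ff × FF:
Offspring genotypes: 2 FF, 2 Ff
Phenotype counts: 2 extremely frizzled, 2 mildly frizzled
extremely frizzled: 2 out of 4 → fraction 1/2
Expected count = 1/2 × 240 = 120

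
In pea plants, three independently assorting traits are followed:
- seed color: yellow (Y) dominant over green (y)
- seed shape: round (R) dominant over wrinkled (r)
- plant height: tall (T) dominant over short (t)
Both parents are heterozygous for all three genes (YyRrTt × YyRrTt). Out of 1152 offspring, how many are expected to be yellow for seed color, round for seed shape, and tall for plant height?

Trihybrid cross: YyRrTt × YyRrTt
Each trait segregates independently with a 3:1 phenotypic ratio, so each gene contributes 3/4 (dominant) or 1/4 (recessive).
Target: yellow (seed color), round (seed shape), tall (plant height)
Probability = product of independent per-trait probabilities
= 3/4 × 3/4 × 3/4 = 27/64
Expected count = 27/64 × 1152 = 486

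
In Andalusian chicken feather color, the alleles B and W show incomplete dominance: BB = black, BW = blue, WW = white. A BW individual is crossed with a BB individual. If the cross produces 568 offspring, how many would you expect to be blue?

Punnett square for BW × BB:
Offspring genotypes: 2 BB, 2 BW
Phenotype counts: 2 black, 2 blue
blue: 2 out of 4 → fraction 1/2
Expected count = 1/2 × 568 = 284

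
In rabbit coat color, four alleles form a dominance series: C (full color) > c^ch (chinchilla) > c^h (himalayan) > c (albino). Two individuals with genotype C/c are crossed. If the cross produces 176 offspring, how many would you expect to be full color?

Cross: C/c × C/c
Allele dominance: C > c^ch > c^h > c
Offspring genotypes: 1 C/C, 2 C/c, 1 c/c
Phenotype counts: 3 full color, 1 albino
full color: 3 out of 4 → fraction 3/4
Expected count = 3/4 × 176 = 132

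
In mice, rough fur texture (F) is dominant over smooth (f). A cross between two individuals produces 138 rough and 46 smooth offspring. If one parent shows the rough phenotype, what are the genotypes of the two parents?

Observed offspring: 138 rough, 46 smooth
The observed ratio simplifies to 3:1. Smooth (ff) offspring appear, so each parent must contribute one f allele. The parent stated to show rough carries F, so it is Ff. The other parent is then either Ff or ff: Ff × ff would give a 1:1 split, whereas Ff × Ff gives 3:1 — matching the data. So both parents are heterozygous (Ff × Ff).
Parent genotypes: Ff × Ff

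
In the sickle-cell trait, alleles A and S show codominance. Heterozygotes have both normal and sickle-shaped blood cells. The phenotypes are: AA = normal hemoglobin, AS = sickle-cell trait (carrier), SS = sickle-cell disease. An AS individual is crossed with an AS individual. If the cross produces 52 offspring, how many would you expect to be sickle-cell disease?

Punnett square for AS × AS:
Offspring genotypes: 1 AA, 2 AS, 1 SS
Phenotype counts: 1 normal hemoglobin, 2 sickle-cell trait (carrier), 1 sickle-cell disease
sickle-cell disease: 1 out of 4 → fraction 1/4
Expected count = 1/4 × 52 = 13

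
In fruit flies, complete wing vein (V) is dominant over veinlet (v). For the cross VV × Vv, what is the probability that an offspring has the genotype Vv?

Punnett square for VV × Vv:
Offspring genotypes: 2 VV, 2 Vv
Total offspring: 4
Count with target: 2
Probability: 2/4 = 1/2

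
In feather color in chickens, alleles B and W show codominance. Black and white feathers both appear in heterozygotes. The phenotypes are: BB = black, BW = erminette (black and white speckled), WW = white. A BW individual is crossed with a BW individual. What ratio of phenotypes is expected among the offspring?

Punnett square for BW × BW:
Offspring genotypes: 1 BB, 2 BW, 1 WW
Phenotype counts: 1 black, 2 erminette (black and white speckled), 1 white
Ratio: 1 black : 2 erminette (black and white speckled) : 1 white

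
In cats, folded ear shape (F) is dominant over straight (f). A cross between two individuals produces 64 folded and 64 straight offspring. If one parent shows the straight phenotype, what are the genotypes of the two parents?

Observed offspring: 64 folded, 64 straight
The observed ratio simplifies to 1:1. One parent shows straight, so its genotype must be ff. A 1:1 offspring split requires the other parent to be heterozygous (Ff).
Parent genotypes: ff × Ff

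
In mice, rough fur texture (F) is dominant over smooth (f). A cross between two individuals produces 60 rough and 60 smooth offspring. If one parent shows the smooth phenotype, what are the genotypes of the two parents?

Observed offspring: 60 rough, 60 smooth
The observed ratio simplifies to 1:1. One parent shows smooth, so its genotype must be ff. A 1:1 offspring split requires the other parent to be heterozygous (Ff).
Parent genotypes: ff × Ff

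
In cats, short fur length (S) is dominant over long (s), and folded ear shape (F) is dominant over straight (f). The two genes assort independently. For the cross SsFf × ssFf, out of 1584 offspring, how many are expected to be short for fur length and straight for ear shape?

Dihybrid cross SsFf × ssFf — consider each gene separately:
fur length: Ss × ss → 2 Ss, 2 ss → 2 S_ : 2 ss (out of 4)
ear shape: Ff × Ff → 1 FF, 2 Ff, 1 ff → 3 F_ : 1 ff (out of 4)
Looking for: short (S_) and straight (ff)
P(short) = 2/4, P(straight) = 1/4
P(both) = 2/4 × 1/4 = 2/16 = 1/8
Expected count = 1/8 × 1584 = 198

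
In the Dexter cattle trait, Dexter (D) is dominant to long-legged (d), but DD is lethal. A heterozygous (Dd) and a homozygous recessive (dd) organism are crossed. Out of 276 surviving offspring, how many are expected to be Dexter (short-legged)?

Cross: Dd × dd
Punnett square offspring (before lethality): 2 Dd, 2 dd
No DD offspring are produced in this cross.
Dexter (short-legged): 2 out of 4 → fraction 1/2
Expected count = 1/2 × 276 = 138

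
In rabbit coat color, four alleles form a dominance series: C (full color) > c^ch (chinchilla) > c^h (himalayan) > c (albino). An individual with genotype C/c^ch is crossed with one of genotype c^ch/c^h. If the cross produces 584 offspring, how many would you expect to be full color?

Cross: C/c^ch × c^ch/c^h
Allele dominance: C > c^ch > c^h > c
Offspring genotypes: 1 C/c^ch, 1 C/c^h, 1 c^ch/c^ch, 1 c^ch/c^h
Phenotype counts: 2 full color, 2 chinchilla
full color: 2 out of 4 → fraction 1/2
Expected count = 1/2 × 584 = 292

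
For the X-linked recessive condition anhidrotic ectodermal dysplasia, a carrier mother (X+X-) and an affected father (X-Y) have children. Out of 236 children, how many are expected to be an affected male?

Cross: X+X- × X-Y
Offspring: 1 X+X-, 1 X+Y, 1 X-X-, 1 X-Y
Probability of an affected male: 1/4
Expected count = 1/4 × 236 = 59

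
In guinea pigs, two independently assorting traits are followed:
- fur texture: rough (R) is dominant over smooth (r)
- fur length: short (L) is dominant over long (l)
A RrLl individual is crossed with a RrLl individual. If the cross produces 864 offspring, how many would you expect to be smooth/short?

Dihybrid cross RrLl × RrLl — consider each gene separately:
fur texture: Rr × Rr → 1 RR, 2 Rr, 1 rr → 3 R_ : 1 rr (out of 4)
fur length: Ll × Ll → 1 LL, 2 Ll, 1 ll → 3 L_ : 1 ll (out of 4)
Combine (counts out of 4 × 4 = 16): rough/short (R_L_) = 3×3 = 9; rough/long (R_ll) = 3×1 = 3; smooth/short (rrL_) = 1×3 = 3; smooth/long (rrll) = 1×1 = 1
Phenotype counts (out of 16): 9 rough/short, 3 rough/long, 3 smooth/short, 1 smooth/long
smooth/short: 3 out of 16 → fraction 3/16
Expected count = 3/16 × 864 = 162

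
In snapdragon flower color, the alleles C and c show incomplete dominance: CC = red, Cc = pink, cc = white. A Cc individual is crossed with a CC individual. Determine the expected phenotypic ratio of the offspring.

Punnett square for Cc × CC:
Offspring genotypes: 2 CC, 2 Cc
Phenotype counts: 2 red, 2 pink
Ratio: 1 red : 1 pink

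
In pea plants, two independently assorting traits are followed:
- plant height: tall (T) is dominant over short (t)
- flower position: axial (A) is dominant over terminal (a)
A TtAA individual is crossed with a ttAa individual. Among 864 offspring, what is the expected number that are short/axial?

Dihybrid cross TtAA × ttAa — consider each gene separately:
plant height: Tt × tt → 2 Tt, 2 tt → 2 T_ : 2 tt (out of 4)
flower position: AA × Aa → 2 AA, 2 Aa → 4 A_ (out of 4)
Combine (counts out of 4 × 4 = 16): tall/axial (T_A_) = 2×4 = 8; short/axial (ttA_) = 2×4 = 8
Phenotype counts (out of 16): 8 tall/axial, 8 short/axial
short/axial: 8 out of 16 → fraction 1/2
Expected count = 1/2 × 864 = 432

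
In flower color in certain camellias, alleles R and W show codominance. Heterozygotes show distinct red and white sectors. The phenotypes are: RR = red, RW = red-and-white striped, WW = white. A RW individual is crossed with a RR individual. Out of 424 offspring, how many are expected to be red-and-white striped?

Punnett square for RW × RR:
Offspring genotypes: 2 RR, 2 RW
Phenotype counts: 2 red, 2 red-and-white striped
red-and-white striped: 2 out of 4 → fraction 1/2
Expected count = 1/2 × 424 = 212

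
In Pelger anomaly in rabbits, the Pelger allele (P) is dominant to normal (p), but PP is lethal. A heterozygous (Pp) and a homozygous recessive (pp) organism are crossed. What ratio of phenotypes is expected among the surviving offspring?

Cross: Pp × pp
Punnett square offspring (before lethality): 2 Pp, 2 pp
No PP offspring are produced in this cross.
Ratio: 1 Pelger : 1 normal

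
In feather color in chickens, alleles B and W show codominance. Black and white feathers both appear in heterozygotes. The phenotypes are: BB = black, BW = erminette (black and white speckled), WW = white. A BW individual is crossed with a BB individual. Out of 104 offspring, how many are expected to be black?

Punnett square for BW × BB:
Offspring genotypes: 2 BB, 2 BW
Phenotype counts: 2 black, 2 erminette (black and white speckled)
black: 2 out of 4 → fraction 1/2
Expected count = 1/2 × 104 = 52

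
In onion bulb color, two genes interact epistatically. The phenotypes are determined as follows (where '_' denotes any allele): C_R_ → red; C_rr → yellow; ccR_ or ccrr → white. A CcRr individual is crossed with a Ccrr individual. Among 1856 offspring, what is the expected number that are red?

Cross: CcRr × Ccrr — consider each gene separately:
C gene: Cc × Cc → 1 CC, 2 Cc, 1 cc → 3 C_ : 1 cc (out of 4)
R gene: Rr × rr → 2 Rr, 2 rr → 2 R_ : 2 rr (out of 4)
Genotype classes (out of 4 × 4 = 16): C_R_ = 3×2 = 6; C_rr = 3×2 = 6; ccR_ = 1×2 = 2; ccrr = 1×2 = 2
Apply the phenotype rules: C_R_ (6) → red; C_rr (6) → yellow; ccR_ (2) + ccrr (2) → white
Phenotype counts (out of 16): 6 red, 6 yellow, 4 white
red: 6 out of 16 → fraction 3/8
Expected count = 3/8 × 1856 = 696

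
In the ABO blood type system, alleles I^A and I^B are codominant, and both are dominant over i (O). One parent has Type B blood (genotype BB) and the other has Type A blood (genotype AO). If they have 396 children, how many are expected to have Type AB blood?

Cross: BB × AO
Possible offspring genotypes: 2 AB, 2 BO
Blood type counts: 2 Type AB, 2 Type B
Probability of Type AB: 2/4 = 1/2
Expected count = 1/2 × 396 = 198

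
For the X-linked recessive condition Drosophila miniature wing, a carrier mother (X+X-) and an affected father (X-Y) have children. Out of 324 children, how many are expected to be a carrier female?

Cross: X+X- × X-Y
Offspring: 1 X+X-, 1 X+Y, 1 X-X-, 1 X-Y
Probability of a carrier female: 1/4
Expected count = 1/4 × 324 = 81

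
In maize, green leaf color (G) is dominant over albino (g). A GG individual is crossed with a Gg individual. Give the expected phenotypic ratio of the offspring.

Punnett square for GG × Gg:
Offspring genotypes: 2 GG, 2 Gg
green: 4, albino: 0
Ratio: all green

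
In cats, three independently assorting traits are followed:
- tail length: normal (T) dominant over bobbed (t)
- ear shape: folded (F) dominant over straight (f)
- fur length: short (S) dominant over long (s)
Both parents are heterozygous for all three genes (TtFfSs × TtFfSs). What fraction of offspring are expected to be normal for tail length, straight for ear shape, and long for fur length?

Trihybrid cross: TtFfSs × TtFfSs
Each trait segregates independently with a 3:1 phenotypic ratio, so each gene contributes 3/4 (dominant) or 1/4 (recessive).
Target: normal (tail length), straight (ear shape), long (fur length)
Probability = product of independent per-trait probabilities
= 3/4 × 1/4 × 1/4 = 3/64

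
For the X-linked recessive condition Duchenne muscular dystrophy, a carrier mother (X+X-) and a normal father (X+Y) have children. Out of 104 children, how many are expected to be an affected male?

Cross: X+X- × X+Y
Offspring: 1 X+X+, 1 X+Y, 1 X+X-, 1 X-Y
Probability of an affected male: 1/4
Expected count = 1/4 × 104 = 26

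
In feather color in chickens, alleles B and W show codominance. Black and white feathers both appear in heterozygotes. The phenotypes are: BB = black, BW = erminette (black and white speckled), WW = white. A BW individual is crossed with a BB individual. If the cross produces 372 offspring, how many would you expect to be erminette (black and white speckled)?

Punnett square for BW × BB:
Offspring genotypes: 2 BB, 2 BW
Phenotype counts: 2 black, 2 erminette (black and white speckled)
erminette (black and white speckled): 2 out of 4 → fraction 1/2
Expected count = 1/2 × 372 = 186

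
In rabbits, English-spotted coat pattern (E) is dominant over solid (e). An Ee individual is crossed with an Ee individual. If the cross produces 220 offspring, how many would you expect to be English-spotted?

Punnett square for Ee × Ee:
Offspring genotypes: 1 EE, 2 Ee, 1 ee
English-spotted: 3, solid: 1
English-spotted: 3 out of 4 → fraction 3/4
Expected count = 3/4 × 220 = 165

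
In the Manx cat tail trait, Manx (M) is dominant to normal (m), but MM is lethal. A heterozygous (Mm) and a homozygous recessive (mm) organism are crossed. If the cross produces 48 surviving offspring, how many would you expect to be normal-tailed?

Cross: Mm × mm
Punnett square offspring (before lethality): 2 Mm, 2 mm
No MM offspring are produced in this cross.
normal-tailed: 2 out of 4 → fraction 1/2
Expected count = 1/2 × 48 = 24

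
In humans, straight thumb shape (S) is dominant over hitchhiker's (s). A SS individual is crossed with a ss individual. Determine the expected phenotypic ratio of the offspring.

Punnett square for SS × ss:
Offspring genotypes: 4 Ss
straight: 4, hitchhiker's: 0
Ratio: all straight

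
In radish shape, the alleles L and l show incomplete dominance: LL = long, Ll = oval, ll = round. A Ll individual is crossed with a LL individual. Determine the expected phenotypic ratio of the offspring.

Punnett square for Ll × LL:
Offspring genotypes: 2 LL, 2 Ll
Phenotype counts: 2 long, 2 oval
Ratio: 1 long : 1 oval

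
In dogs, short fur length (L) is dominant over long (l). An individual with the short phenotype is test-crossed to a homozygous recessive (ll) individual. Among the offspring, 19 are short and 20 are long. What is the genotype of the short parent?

Test cross: ? × ll
Offspring: 19 short, 20 long — approximately 1:1.
A 1:1 ratio in a test cross indicates the unknown parent is heterozygous (Ll).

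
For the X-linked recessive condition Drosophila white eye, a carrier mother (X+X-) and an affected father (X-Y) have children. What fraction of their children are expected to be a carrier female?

Cross: X+X- × X-Y
Offspring: 1 X+X-, 1 X+Y, 1 X-X-, 1 X-Y
Probability of a carrier female: 1/4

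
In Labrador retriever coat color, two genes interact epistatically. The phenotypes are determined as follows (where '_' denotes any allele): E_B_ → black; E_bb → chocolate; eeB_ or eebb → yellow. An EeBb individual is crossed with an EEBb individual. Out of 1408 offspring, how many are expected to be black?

Cross: EeBb × EEBb — consider each gene separately:
E gene: Ee × EE → 2 EE, 2 Ee → 4 E_ (out of 4)
B gene: Bb × Bb → 1 BB, 2 Bb, 1 bb → 3 B_ : 1 bb (out of 4)
Genotype classes (out of 4 × 4 = 16): E_B_ = 4×3 = 12; E_bb = 4×1 = 4
Apply the phenotype rules: E_B_ (12) → black; E_bb (4) → chocolate
Phenotype counts (out of 16): 12 black, 4 chocolate
black: 12 out of 16 → fraction 3/4
Expected count = 3/4 × 1408 = 1056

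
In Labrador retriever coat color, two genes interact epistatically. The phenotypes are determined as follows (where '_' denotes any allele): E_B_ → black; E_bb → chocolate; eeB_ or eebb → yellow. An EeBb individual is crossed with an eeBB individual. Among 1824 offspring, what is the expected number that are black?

Cross: EeBb × eeBB — consider each gene separately:
E gene: Ee × ee → 2 Ee, 2 ee → 2 E_ : 2 ee (out of 4)
B gene: Bb × BB → 2 BB, 2 Bb → 4 B_ (out of 4)
Genotype classes (out of 4 × 4 = 16): E_B_ = 2×4 = 8; eeB_ = 2×4 = 8
Apply the phenotype rules: E_B_ (8) → black; eeB_ (8) → yellow
Phenotype counts (out of 16): 8 black, 8 yellow
black: 8 out of 16 → fraction 1/2
Expected count = 1/2 × 1824 = 912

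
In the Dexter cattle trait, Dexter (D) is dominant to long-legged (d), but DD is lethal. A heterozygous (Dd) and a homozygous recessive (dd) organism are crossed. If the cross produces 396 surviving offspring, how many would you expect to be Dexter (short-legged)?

Cross: Dd × dd
Punnett square offspring (before lethality): 2 Dd, 2 dd
No DD offspring are produced in this cross.
Dexter (short-legged): 2 out of 4 → fraction 1/2
Expected count = 1/2 × 396 = 198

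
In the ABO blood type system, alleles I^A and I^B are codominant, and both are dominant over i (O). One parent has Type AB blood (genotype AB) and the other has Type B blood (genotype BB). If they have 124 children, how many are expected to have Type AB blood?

Cross: AB × BB
Possible offspring genotypes: 2 AB, 2 BB
Blood type counts: 2 Type AB, 2 Type B
Probability of Type AB: 2/4 = 1/2
Expected count = 1/2 × 124 = 62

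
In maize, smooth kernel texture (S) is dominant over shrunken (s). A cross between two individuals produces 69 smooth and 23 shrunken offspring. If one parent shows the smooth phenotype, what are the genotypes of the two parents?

Observed offspring: 69 smooth, 23 shrunken
The observed ratio simplifies to 3:1. Shrunken (ss) offspring appear, so each parent must contribute one s allele. The parent stated to show smooth carries S, so it is Ss. The other parent is then either Ss or ss: Ss × ss would give a 1:1 split, whereas Ss × Ss gives 3:1 — matching the data. So both parents are heterozygous (Ss × Ss).
Parent genotypes: Ss × Ss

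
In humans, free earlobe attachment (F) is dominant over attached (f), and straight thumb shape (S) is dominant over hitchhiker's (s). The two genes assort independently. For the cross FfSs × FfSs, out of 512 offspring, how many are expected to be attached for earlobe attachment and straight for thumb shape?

Dihybrid cross FfSs × FfSs — consider each gene separately:
earlobe attachment: Ff × Ff → 1 FF, 2 Ff, 1 ff → 3 F_ : 1 ff (out of 4)
thumb shape: Ss × Ss → 1 SS, 2 Ss, 1 ss → 3 S_ : 1 ss (out of 4)
Looking for: attached (ff) and straight (S_)
P(attached) = 1/4, P(straight) = 3/4
P(both) = 1/4 × 3/4 = 3/16
Expected count = 3/16 × 512 = 96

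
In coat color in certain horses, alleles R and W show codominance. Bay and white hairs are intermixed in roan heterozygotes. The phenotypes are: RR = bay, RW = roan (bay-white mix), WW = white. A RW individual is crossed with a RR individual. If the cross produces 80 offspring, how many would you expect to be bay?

Punnett square for RW × RR:
Offspring genotypes: 2 RR, 2 RW
Phenotype counts: 2 bay, 2 roan (bay-white mix)
bay: 2 out of 4 → fraction 1/2
Expected count = 1/2 × 80 = 40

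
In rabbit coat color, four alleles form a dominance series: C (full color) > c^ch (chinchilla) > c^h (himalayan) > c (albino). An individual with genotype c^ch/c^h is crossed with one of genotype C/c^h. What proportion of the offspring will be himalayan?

Cross: c^ch/c^h × C/c^h
Allele dominance: C > c^ch > c^h > c
Offspring genotypes: 1 C/c^ch, 1 c^ch/c^h, 1 C/c^h, 1 c^h/c^h
Phenotype counts: 2 full color, 1 chinchilla, 1 himalayan
himalayan: 1 out of 4
Probability: 1/4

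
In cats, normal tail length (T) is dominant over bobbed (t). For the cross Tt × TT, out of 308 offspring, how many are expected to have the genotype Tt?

Punnett square for Tt × TT:
Offspring genotypes: 2 TT, 2 Tt
Total offspring: 4
Count with target: 2
Probability: 2/4 = 1/2
Expected count = 1/2 × 308 = 154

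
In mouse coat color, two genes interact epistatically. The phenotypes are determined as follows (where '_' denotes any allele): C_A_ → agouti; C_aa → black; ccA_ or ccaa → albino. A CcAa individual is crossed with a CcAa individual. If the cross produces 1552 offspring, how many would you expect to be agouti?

Cross: CcAa × CcAa — consider each gene separately:
C gene: Cc × Cc → 1 CC, 2 Cc, 1 cc → 3 C_ : 1 cc (out of 4)
A gene: Aa × Aa → 1 AA, 2 Aa, 1 aa → 3 A_ : 1 aa (out of 4)
Genotype classes (out of 4 × 4 = 16): C_A_ = 3×3 = 9; C_aa = 3×1 = 3; ccA_ = 1×3 = 3; ccaa = 1×1 = 1
Apply the phenotype rules: C_A_ (9) → agouti; C_aa (3) → black; ccA_ (3) + ccaa (1) → albino
Phenotype counts (out of 16): 9 agouti, 3 black, 4 albino
agouti: 9 out of 16 → fraction 9/16
Expected count = 9/16 × 1552 = 873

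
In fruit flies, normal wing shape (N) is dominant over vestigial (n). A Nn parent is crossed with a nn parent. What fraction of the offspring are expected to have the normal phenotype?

Punnett square for Nn × nn:
Offspring genotypes: 2 Nn, 2 nn
Total offspring: 4
Count with target: 2
Probability: 2/4 = 1/2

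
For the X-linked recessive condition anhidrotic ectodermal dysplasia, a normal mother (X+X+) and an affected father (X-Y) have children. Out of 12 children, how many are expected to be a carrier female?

Cross: X+X+ × X-Y
Offspring: 2 X+X-, 2 X+Y
Probability of a carrier female: 2/4 = 1/2
Expected count = 1/2 × 12 = 6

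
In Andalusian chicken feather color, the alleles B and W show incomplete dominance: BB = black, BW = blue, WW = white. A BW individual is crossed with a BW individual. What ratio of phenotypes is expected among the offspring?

Punnett square for BW × BW:
Offspring genotypes: 1 BB, 2 BW, 1 WW
Phenotype counts: 1 black, 2 blue, 1 white
Ratio: 1 black : 2 blue : 1 white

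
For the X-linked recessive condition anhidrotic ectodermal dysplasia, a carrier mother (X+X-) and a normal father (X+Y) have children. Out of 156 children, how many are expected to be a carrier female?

Cross: X+X- × X+Y
Offspring: 1 X+X+, 1 X+Y, 1 X+X-, 1 X-Y
Probability of a carrier female: 1/4
Expected count = 1/4 × 156 = 39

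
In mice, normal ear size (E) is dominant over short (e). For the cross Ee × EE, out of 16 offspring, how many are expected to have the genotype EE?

Punnett square for Ee × EE:
Offspring genotypes: 2 EE, 2 Ee
Total offspring: 4
Count with target: 2
Probability: 2/4 = 1/2
Expected count = 1/2 × 16 = 8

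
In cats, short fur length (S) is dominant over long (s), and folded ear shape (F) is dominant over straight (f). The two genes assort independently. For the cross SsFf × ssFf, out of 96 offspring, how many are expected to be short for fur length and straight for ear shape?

Dihybrid cross SsFf × ssFf — consider each gene separately:
fur length: Ss × ss → 2 Ss, 2 ss → 2 S_ : 2 ss (out of 4)
ear shape: Ff × Ff → 1 FF, 2 Ff, 1 ff → 3 F_ : 1 ff (out of 4)
Looking for: short (S_) and straight (ff)
P(short) = 2/4, P(straight) = 1/4
P(both) = 2/4 × 1/4 = 2/16 = 1/8
Expected count = 1/8 × 96 = 12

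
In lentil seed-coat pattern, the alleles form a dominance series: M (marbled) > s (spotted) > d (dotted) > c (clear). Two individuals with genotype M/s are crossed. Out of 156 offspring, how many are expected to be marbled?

Cross: M/s × M/s
Allele dominance: M > s > d > c
Offspring genotypes: 1 M/M, 2 M/s, 1 s/s
Phenotype counts: 3 marbled, 1 spotted
marbled: 3 out of 4 → fraction 3/4
Expected count = 3/4 × 156 = 117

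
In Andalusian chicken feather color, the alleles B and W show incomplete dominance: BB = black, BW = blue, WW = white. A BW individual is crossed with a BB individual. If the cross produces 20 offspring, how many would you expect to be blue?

Punnett square for BW × BB:
Offspring genotypes: 2 BB, 2 BW
Phenotype counts: 2 black, 2 blue
blue: 2 out of 4 → fraction 1/2
Expected count = 1/2 × 20 = 10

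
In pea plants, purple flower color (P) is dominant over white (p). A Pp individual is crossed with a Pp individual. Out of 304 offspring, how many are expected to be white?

Punnett square for Pp × Pp:
Offspring genotypes: 1 PP, 2 Pp, 1 pp
purple: 3, white: 1
white: 1 out of 4 → fraction 1/4
Expected count = 1/4 × 304 = 76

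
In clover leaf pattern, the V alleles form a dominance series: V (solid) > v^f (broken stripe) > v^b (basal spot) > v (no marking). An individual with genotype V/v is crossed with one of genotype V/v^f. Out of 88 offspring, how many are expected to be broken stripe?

Cross: V/v × V/v^f
Allele dominance: V > v^f > v^b > v
Offspring genotypes: 1 V/V, 1 V/v^f, 1 V/v, 1 v^f/v
Phenotype counts: 3 solid, 1 broken stripe
broken stripe: 1 out of 4 → fraction 1/4
Expected count = 1/4 × 88 = 22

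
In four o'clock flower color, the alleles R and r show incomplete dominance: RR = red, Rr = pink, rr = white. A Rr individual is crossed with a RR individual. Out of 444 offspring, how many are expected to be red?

Punnett square for Rr × RR:
Offspring genotypes: 2 RR, 2 Rr
Phenotype counts: 2 red, 2 pink
red: 2 out of 4 → fraction 1/2
Expected count = 1/2 × 444 = 222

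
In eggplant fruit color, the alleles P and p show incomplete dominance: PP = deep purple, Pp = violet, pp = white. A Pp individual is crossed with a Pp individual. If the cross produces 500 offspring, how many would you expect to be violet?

Punnett square for Pp × Pp:
Offspring genotypes: 1 PP, 2 Pp, 1 pp
Phenotype counts: 1 deep purple, 2 violet, 1 white
violet: 2 out of 4 → fraction 1/2
Expected count = 1/2 × 500 = 250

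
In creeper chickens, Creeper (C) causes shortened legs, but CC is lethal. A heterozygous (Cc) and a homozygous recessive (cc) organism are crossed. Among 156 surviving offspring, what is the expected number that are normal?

Cross: Cc × cc
Punnett square offspring (before lethality): 2 Cc, 2 cc
No CC offspring are produced in this cross.
normal: 2 out of 4 → fraction 1/2
Expected count = 1/2 × 156 = 78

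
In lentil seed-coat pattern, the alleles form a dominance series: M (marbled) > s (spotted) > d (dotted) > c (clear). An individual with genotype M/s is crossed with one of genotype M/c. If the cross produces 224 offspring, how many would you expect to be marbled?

Cross: M/s × M/c
Allele dominance: M > s > d > c
Offspring genotypes: 1 M/M, 1 M/c, 1 M/s, 1 s/c
Phenotype counts: 3 marbled, 1 spotted
marbled: 3 out of 4 → fraction 3/4
Expected count = 3/4 × 224 = 168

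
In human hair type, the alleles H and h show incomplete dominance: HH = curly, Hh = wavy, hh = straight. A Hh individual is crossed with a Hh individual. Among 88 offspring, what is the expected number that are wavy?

Punnett square for Hh × Hh:
Offspring genotypes: 1 HH, 2 Hh, 1 hh
Phenotype counts: 1 curly, 2 wavy, 1 straight
wavy: 2 out of 4 → fraction 1/2
Expected count = 1/2 × 88 = 44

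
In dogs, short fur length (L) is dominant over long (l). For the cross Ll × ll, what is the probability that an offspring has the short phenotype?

Punnett square for Ll × ll:
Offspring genotypes: 2 Ll, 2 ll
Total offspring: 4
Count with target: 2
Probability: 2/4 = 1/2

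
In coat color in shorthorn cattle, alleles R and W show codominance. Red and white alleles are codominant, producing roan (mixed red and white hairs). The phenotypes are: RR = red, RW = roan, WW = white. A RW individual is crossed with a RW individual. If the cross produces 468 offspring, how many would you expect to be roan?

Punnett square for RW × RW:
Offspring genotypes: 1 RR, 2 RW, 1 WW
Phenotype counts: 1 red, 2 roan, 1 white
roan: 2 out of 4 → fraction 1/2
Expected count = 1/2 × 468 = 234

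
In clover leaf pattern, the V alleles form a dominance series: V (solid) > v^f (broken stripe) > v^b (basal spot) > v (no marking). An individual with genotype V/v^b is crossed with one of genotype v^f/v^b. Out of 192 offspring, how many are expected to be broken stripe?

Cross: V/v^b × v^f/v^b
Allele dominance: V > v^f > v^b > v
Offspring genotypes: 1 V/v^f, 1 V/v^b, 1 v^f/v^b, 1 v^b/v^b
Phenotype counts: 2 solid, 1 broken stripe, 1 basal spot
broken stripe: 1 out of 4 → fraction 1/4
Expected count = 1/4 × 192 = 48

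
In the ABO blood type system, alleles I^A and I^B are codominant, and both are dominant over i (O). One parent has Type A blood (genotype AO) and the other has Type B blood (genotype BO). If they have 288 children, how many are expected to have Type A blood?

Cross: AO × BO
Possible offspring genotypes: 1 AB, 1 AO, 1 BO, 1 OO
Blood type counts: 1 Type AB, 1 Type A, 1 Type B, 1 Type O
Probability of Type A: 1/4
Expected count = 1/4 × 288 = 72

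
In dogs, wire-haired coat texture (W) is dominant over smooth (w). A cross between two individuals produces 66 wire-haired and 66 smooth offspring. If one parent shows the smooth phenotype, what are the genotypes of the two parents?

Observed offspring: 66 wire-haired, 66 smooth
The observed ratio simplifies to 1:1. One parent shows smooth, so its genotype must be ww. A 1:1 offspring split requires the other parent to be heterozygous (Ww).
Parent genotypes: ww × Ww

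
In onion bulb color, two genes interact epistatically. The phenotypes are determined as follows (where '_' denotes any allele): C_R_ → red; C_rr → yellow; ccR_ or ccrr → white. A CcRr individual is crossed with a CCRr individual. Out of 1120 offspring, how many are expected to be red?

Cross: CcRr × CCRr — consider each gene separately:
C gene: Cc × CC → 2 CC, 2 Cc → 4 C_ (out of 4)
R gene: Rr × Rr → 1 RR, 2 Rr, 1 rr → 3 R_ : 1 rr (out of 4)
Genotype classes (out of 4 × 4 = 16): C_R_ = 4×3 = 12; C_rr = 4×1 = 4
Apply the phenotype rules: C_R_ (12) → red; C_rr (4) → yellow
Phenotype counts (out of 16): 12 red, 4 yellow
red: 12 out of 16 → fraction 3/4
Expected count = 3/4 × 1120 = 840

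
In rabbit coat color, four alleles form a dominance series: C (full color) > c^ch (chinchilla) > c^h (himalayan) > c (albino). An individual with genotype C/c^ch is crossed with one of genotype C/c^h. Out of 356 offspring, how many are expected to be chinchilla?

Cross: C/c^ch × C/c^h
Allele dominance: C > c^ch > c^h > c
Offspring genotypes: 1 C/C, 1 C/c^h, 1 C/c^ch, 1 c^ch/c^h
Phenotype counts: 3 full color, 1 chinchilla
chinchilla: 1 out of 4 → fraction 1/4
Expected count = 1/4 × 356 = 89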